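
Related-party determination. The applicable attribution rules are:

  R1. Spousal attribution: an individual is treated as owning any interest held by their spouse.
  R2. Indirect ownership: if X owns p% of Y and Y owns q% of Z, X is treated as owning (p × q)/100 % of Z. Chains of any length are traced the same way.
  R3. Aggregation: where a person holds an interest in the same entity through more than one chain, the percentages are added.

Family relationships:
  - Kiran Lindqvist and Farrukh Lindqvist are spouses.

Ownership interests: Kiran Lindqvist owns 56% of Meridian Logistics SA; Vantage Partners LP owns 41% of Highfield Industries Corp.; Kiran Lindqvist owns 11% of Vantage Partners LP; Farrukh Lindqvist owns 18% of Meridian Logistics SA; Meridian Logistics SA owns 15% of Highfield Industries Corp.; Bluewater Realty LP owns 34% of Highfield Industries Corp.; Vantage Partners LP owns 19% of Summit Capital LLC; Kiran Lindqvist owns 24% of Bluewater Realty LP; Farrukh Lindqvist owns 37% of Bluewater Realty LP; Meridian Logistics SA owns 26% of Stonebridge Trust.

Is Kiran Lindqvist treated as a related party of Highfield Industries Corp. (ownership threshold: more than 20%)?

Yes

By spousal attribution (R1), Kiran Lindqvist is treated as also owning Farrukh Lindqvist's interest in Meridian Logistics SA, giving 56% + 18% = 74%.
By spousal attribution (R1), Kiran Lindqvist is treated as also owning Farrukh Lindqvist's interest in Bluewater Realty LP, giving 24% + 37% = 61%.
Chain via Meridian Logistics SA (R2): 74% × 15% = 11.1% of Highfield Industries Corp.
Chain via Bluewater Realty LP (R2): 61% × 34% = 20.74% of Highfield Industries Corp.
Chain via Vantage Partners LP (R2): 11% × 41% = 4.51% of Highfield Industries Corp.
Aggregating (R3): 11.1% + 20.74% + 4.51% = 36.35%.
36.35% exceeds the 20% threshold, so Kiran is a related party to Highfield Industries Corp.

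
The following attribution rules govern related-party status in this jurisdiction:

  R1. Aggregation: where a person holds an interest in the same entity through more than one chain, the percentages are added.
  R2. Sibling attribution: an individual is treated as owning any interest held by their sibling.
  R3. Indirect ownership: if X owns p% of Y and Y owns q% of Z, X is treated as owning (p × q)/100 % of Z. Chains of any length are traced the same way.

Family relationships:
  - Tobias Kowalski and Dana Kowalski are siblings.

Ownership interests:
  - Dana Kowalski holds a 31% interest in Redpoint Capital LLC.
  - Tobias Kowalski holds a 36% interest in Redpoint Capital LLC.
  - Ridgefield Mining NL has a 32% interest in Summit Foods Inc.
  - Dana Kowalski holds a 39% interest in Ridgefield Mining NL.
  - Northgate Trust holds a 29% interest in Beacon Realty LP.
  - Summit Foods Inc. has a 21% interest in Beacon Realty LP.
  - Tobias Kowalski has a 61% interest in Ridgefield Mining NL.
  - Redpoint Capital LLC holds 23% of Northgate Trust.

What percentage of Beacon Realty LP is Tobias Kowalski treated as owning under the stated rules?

11.1889%

By sibling attribution (R2), Tobias Kowalski is treated as also owning Dana Kowalski's interest in Redpoint Capital LLC, giving 36% + 31% = 67%.
By sibling attribution (R2), Tobias Kowalski is treated as also owning Dana Kowalski's interest in Ridgefield Mining NL, giving 61% + 39% = 100%.
Chain via Redpoint Capital LLC → Northgate Trust (R3): 67% × 23% × 29% = 4.4689% of Beacon Realty LP.
Chain via Ridgefield Mining NL → Summit Foods Inc. (R3): 100% × 32% × 21% = 6.72% of Beacon Realty LP.
Aggregating (R1): 4.4689% + 6.72% = 11.1889%.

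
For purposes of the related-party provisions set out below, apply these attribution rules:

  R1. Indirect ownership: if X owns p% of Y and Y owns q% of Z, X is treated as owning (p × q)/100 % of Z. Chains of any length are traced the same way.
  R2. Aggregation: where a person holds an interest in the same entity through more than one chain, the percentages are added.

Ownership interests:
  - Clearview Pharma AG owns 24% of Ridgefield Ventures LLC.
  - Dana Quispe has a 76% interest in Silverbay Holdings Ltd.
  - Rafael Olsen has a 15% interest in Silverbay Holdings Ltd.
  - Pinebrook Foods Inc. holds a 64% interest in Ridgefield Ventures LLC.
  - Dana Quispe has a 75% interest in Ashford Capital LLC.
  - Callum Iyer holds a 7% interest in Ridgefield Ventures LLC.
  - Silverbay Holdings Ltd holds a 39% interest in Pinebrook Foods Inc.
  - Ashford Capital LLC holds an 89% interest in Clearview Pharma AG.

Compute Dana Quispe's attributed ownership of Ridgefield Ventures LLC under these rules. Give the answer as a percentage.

34.9896%

Chain via Ashford Capital LLC → Clearview Pharma AG (R1): 75% × 89% × 24% = 16.02% of Ridgefield Ventures LLC.
Chain via Silverbay Holdings Ltd → Pinebrook Foods Inc. (R1): 76% × 39% × 64% = 18.9696% of Ridgefield Ventures LLC.
Aggregating (R2): 16.02% + 18.9696% = 34.9896%.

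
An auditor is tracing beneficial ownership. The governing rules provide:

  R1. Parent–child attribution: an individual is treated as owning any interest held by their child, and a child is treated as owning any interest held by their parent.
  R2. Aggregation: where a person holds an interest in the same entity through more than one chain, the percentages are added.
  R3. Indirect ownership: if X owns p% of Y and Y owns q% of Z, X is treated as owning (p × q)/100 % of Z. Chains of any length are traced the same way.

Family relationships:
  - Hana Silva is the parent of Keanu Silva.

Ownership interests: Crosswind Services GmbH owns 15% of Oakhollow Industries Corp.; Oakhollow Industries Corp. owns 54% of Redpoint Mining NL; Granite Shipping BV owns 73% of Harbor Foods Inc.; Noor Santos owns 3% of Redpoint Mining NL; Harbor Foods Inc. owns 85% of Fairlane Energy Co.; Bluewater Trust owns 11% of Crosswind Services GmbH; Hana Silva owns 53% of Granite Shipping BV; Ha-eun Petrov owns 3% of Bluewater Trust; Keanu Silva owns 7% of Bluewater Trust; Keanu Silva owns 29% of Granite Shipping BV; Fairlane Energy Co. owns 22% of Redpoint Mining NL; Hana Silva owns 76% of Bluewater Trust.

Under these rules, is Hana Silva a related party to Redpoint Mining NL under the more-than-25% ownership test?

By parent–child attribution (R1), Hana Silva is treated as also owning Keanu Silva's interest in Granite Shipping BV, giving 53% + 29% = 82%.
By parent–child attribution (R1), Hana Silva is treated as also owning Keanu Silva's interest in Bluewater Trust, giving 76% + 7% = 83%.
Chain via Granite Shipping BV → Harbor Foods Inc. → Fairlane Energy Co. (R3): 82% × 73% × 85% × 22% = 11.19382% of Redpoint Mining NL.
Chain via Bluewater Trust → Crosswind Services GmbH → Oakhollow Industries Corp. (R3): 83% × 11% × 15% × 54% = 0.73953% of Redpoint Mining NL.
Aggregating (R2): 11.19382% + 0.73953% = 11.93335%.
11.93335% does not exceed the 25% threshold, so Hana is not a related party to Redpoint Mining NL.

No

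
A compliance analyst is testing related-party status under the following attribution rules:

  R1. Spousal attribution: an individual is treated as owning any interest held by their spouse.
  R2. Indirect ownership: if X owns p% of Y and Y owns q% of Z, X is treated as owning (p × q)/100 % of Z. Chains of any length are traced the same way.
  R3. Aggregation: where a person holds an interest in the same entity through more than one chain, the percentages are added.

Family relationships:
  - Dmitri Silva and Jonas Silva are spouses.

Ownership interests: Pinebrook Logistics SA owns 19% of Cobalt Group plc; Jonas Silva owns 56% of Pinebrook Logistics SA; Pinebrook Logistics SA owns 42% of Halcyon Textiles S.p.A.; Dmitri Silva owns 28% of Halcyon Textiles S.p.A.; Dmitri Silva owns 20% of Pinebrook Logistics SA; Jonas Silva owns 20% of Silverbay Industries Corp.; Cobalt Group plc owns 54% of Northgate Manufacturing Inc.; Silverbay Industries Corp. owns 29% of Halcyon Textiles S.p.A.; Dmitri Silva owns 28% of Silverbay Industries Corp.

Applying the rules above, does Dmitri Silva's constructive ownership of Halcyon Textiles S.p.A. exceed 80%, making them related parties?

By spousal attribution (R1), Dmitri Silva is treated as also owning Jonas Silva's interest in Silverbay Industries Corp, giving 28% + 20% = 48%.
By spousal attribution (R1), Dmitri Silva is treated as also owning Jonas Silva's interest in Pinebrook Logistics SA, giving 20% + 56% = 76%.
Chain via Silverbay Industries Corp. (R2): 48% × 29% = 13.92% of Halcyon Textiles S.p.A.
Chain via Pinebrook Logistics SA (R2): 76% × 42% = 31.92% of Halcyon Textiles S.p.A.
Direct interest in Halcyon Textiles S.p.A: 28%.
Aggregating (R3): 13.92% + 31.92% + 28% = 73.84%.
73.84% does not exceed the 80% threshold, so Dmitri is not a related party to Halcyon Textiles S.p.A.

No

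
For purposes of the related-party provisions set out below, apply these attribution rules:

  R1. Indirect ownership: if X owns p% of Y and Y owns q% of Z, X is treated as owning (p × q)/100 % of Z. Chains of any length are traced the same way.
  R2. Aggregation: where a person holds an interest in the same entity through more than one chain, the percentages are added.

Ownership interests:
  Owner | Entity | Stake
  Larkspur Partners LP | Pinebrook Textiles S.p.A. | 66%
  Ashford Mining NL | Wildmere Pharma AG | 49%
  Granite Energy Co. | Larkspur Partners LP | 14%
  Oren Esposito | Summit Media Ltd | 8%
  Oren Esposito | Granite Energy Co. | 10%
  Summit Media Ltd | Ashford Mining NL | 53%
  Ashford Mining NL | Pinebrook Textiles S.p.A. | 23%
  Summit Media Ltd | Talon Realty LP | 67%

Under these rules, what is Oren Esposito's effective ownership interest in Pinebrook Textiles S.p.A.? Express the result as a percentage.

1.8992%

Chain via Granite Energy Co. → Larkspur Partners LP (R1): 10% × 14% × 66% = 0.924% of Pinebrook Textiles S.p.A.
Chain via Summit Media Ltd → Ashford Mining NL (R1): 8% × 53% × 23% = 0.9752% of Pinebrook Textiles S.p.A.
Aggregating (R2): 0.924% + 0.9752% = 1.8992%.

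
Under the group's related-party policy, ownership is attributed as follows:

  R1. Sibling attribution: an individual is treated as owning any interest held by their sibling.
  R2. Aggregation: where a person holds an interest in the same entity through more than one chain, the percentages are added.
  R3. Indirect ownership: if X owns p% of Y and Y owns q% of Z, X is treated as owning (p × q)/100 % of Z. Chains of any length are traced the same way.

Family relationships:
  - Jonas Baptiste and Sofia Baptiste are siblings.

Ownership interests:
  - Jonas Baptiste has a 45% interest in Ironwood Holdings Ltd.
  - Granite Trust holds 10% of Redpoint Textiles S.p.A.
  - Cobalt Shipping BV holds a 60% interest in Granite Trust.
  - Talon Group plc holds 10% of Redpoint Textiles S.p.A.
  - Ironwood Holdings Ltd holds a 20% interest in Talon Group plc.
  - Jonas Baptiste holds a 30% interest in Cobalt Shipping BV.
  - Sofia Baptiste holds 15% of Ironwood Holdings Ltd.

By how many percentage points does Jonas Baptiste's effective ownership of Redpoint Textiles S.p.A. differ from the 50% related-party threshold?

By sibling attribution (R1), Jonas Baptiste is treated as also owning Sofia Baptiste's interest in Ironwood Holdings Ltd, giving 45% + 15% = 60%.
Chain via Cobalt Shipping BV → Granite Trust (R3): 30% × 60% × 10% = 1.8% of Redpoint Textiles S.p.A.
Chain via Ironwood Holdings Ltd → Talon Group plc (R3): 60% × 20% × 10% = 1.2% of Redpoint Textiles S.p.A.
Aggregating (R2): 1.8% + 1.2% = 3%.
3% falls short of the 50% threshold by 47 percentage points.

47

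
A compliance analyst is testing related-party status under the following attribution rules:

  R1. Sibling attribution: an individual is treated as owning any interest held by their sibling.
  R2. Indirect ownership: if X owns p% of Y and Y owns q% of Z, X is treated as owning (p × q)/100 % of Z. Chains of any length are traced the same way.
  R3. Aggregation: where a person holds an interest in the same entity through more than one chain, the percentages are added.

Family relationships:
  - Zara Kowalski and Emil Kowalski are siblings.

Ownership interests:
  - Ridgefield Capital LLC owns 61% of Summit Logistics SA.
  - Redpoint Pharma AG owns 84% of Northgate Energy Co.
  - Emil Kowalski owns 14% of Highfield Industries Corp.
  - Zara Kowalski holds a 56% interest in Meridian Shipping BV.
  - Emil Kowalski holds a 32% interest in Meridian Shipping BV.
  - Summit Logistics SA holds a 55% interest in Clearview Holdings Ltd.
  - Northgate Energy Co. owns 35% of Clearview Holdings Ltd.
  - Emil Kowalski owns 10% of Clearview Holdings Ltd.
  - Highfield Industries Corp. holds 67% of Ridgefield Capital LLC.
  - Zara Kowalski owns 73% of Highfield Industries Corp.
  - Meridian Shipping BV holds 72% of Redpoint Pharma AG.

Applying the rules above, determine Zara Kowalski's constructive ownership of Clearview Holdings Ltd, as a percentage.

48.184135%

By sibling attribution (R1), Zara Kowalski is treated as also owning Emil Kowalski's interest in Meridian Shipping BV, giving 56% + 32% = 88%.
By sibling attribution (R1), Zara Kowalski is treated as also owning Emil Kowalski's interest in Highfield Industries Corp, giving 73% + 14% = 87%.
By sibling attribution (R1), Zara Kowalski is treated as owning Emil Kowalski's 10% interest in Clearview Holdings Ltd.
Chain via Meridian Shipping BV → Redpoint Pharma AG → Northgate Energy Co. (R2): 88% × 72% × 84% × 35% = 18.62784% of Clearview Holdings Ltd.
Chain via Highfield Industries Corp. → Ridgefield Capital LLC → Summit Logistics SA (R2): 87% × 67% × 61% × 55% = 19.556295% of Clearview Holdings Ltd.
Direct interest in Clearview Holdings Ltd: 10%.
Aggregating (R3): 18.62784% + 19.556295% + 10% = 48.184135%.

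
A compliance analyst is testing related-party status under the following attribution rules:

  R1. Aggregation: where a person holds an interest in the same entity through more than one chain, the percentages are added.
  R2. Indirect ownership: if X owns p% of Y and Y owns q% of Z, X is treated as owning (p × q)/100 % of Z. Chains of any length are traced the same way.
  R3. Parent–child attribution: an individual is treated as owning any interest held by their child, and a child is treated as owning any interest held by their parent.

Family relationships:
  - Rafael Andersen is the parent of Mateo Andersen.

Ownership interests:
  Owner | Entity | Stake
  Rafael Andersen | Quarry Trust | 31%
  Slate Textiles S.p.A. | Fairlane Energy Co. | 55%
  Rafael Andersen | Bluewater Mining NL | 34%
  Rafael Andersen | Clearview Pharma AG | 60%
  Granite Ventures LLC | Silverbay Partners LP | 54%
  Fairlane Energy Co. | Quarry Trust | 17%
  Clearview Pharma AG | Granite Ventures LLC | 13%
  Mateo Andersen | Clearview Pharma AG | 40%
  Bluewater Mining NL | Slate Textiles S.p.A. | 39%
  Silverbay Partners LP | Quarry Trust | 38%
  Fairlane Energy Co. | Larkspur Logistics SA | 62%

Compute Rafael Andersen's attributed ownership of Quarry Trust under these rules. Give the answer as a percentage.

34.90741%

By parent–child attribution (R3), Rafael Andersen is treated as also owning Mateo Andersen's interest in Clearview Pharma AG, giving 60% + 40% = 100%.
Chain via Clearview Pharma AG → Granite Ventures LLC → Silverbay Partners LP (R2): 100% × 13% × 54% × 38% = 2.6676% of Quarry Trust.
Chain via Bluewater Mining NL → Slate Textiles S.p.A. → Fairlane Energy Co. (R2): 34% × 39% × 55% × 17% = 1.23981% of Quarry Trust.
Direct interest in Quarry Trust: 31%.
Aggregating (R1): 2.6676% + 1.23981% + 31% = 34.90741%.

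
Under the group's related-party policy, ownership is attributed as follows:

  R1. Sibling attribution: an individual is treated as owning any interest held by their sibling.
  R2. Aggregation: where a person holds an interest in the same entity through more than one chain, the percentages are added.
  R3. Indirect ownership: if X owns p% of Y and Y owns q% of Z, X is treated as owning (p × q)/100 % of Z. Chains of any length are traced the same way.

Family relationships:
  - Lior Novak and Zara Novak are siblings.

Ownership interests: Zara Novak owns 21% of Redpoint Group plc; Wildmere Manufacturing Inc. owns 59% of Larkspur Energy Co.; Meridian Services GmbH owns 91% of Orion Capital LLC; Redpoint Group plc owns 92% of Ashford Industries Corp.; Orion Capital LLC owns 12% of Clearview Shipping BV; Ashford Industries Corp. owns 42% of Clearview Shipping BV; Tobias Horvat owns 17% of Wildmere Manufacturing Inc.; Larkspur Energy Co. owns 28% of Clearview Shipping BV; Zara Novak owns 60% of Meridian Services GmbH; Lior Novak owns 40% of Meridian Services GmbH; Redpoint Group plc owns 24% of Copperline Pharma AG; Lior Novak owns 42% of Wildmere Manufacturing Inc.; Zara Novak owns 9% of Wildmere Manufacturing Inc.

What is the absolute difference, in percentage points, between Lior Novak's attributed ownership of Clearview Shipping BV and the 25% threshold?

By sibling attribution (R1), Lior Novak is treated as also owning Zara Novak's interest in Meridian Services GmbH, giving 40% + 60% = 100%.
By sibling attribution (R1), Lior Novak is treated as also owning Zara Novak's interest in Wildmere Manufacturing Inc, giving 42% + 9% = 51%.
By sibling attribution (R1), Lior Novak is treated as owning Zara Novak's 21% interest in Redpoint Group plc.
Chain via Meridian Services GmbH → Orion Capital LLC (R3): 100% × 91% × 12% = 10.92% of Clearview Shipping BV.
Chain via Wildmere Manufacturing Inc. → Larkspur Energy Co. (R3): 51% × 59% × 28% = 8.4252% of Clearview Shipping BV.
Chain via Redpoint Group plc → Ashford Industries Corp. (R3): 21% × 92% × 42% = 8.1144% of Clearview Shipping BV.
Aggregating (R2): 10.92% + 8.4252% + 8.1144% = 27.4596%.
27.4596% exceeds the 25% threshold by 2.4596 percentage points.

2.4596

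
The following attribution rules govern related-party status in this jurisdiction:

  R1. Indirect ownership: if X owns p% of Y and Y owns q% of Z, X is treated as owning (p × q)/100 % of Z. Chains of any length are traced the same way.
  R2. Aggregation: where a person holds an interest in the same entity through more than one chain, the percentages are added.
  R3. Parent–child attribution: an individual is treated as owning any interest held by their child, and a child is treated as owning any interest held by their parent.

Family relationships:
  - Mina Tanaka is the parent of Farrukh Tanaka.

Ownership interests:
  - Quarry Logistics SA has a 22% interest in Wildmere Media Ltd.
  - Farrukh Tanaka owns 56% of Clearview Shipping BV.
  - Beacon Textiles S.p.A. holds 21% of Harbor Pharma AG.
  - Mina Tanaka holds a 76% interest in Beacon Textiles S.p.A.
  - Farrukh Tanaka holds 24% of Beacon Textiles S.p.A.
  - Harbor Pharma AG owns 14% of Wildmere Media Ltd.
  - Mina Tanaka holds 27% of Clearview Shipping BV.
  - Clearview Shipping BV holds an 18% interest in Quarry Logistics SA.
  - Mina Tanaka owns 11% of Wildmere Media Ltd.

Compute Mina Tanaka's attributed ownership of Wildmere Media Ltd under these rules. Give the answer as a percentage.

By parent–child attribution (R3), Mina Tanaka is treated as also owning Farrukh Tanaka's interest in Beacon Textiles S.p.A, giving 76% + 24% = 100%.
By parent–child attribution (R3), Mina Tanaka is treated as also owning Farrukh Tanaka's interest in Clearview Shipping BV, giving 27% + 56% = 83%.
Chain via Beacon Textiles S.p.A. → Harbor Pharma AG (R1): 100% × 21% × 14% = 2.94% of Wildmere Media Ltd.
Chain via Clearview Shipping BV → Quarry Logistics SA (R1): 83% × 18% × 22% = 3.2868% of Wildmere Media Ltd.
Direct interest in Wildmere Media Ltd: 11%.
Aggregating (R2): 2.94% + 3.2868% + 11% = 17.2268%.

17.2268%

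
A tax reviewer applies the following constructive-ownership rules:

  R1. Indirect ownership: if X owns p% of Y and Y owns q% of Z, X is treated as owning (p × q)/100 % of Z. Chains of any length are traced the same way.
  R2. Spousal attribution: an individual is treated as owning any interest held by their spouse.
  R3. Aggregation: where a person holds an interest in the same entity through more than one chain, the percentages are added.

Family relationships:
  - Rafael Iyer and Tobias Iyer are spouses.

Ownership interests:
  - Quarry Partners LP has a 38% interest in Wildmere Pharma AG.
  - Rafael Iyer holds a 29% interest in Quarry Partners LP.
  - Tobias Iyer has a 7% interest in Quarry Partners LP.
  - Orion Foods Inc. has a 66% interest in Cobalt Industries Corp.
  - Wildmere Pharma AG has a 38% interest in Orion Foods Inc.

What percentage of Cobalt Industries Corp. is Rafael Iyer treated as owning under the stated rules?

3.430944%

By spousal attribution (R2), Rafael Iyer is treated as also owning Tobias Iyer's interest in Quarry Partners LP, giving 29% + 7% = 36%.
Chain via Quarry Partners LP → Wildmere Pharma AG → Orion Foods Inc. (R1): 36% × 38% × 38% × 66% = 3.430944% of Cobalt Industries Corp.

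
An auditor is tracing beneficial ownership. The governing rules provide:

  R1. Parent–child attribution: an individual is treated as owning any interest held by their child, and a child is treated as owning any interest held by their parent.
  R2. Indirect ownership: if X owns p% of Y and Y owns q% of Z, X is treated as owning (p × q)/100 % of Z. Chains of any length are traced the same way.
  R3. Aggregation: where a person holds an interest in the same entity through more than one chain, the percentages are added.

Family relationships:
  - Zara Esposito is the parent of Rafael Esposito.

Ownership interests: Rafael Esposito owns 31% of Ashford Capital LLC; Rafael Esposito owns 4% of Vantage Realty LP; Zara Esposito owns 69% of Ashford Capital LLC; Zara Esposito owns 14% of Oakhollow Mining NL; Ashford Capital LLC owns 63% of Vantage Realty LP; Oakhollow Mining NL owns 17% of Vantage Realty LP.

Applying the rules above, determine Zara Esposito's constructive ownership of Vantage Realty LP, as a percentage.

By parent–child attribution (R1), Zara Esposito is treated as also owning Rafael Esposito's interest in Ashford Capital LLC, giving 69% + 31% = 100%.
By parent–child attribution (R1), Zara Esposito is treated as owning Rafael Esposito's 4% interest in Vantage Realty LP.
Chain via Ashford Capital LLC (R2): 100% × 63% = 63% of Vantage Realty LP.
Chain via Oakhollow Mining NL (R2): 14% × 17% = 2.38% of Vantage Realty LP.
Direct interest in Vantage Realty LP: 4%.
Aggregating (R3): 63% + 2.38% + 4% = 69.38%.

69.38%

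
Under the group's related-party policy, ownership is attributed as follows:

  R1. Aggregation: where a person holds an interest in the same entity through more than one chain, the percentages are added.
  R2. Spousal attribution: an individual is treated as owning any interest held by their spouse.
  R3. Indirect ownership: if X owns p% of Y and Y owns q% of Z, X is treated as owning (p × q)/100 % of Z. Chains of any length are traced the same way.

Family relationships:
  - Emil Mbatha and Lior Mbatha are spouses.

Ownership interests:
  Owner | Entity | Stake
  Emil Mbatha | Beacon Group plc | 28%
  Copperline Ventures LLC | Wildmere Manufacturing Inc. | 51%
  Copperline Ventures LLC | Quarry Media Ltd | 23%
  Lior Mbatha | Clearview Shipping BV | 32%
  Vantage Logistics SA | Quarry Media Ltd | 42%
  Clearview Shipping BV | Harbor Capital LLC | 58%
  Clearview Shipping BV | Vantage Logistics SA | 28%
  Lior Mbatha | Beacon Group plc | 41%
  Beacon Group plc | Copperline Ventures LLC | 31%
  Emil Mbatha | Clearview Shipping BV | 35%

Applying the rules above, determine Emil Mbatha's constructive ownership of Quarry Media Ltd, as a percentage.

12.7989%

By spousal attribution (R2), Emil Mbatha is treated as also owning Lior Mbatha's interest in Beacon Group plc, giving 28% + 41% = 69%.
By spousal attribution (R2), Emil Mbatha is treated as also owning Lior Mbatha's interest in Clearview Shipping BV, giving 35% + 32% = 67%.
Chain via Beacon Group plc → Copperline Ventures LLC (R3): 69% × 31% × 23% = 4.9197% of Quarry Media Ltd.
Chain via Clearview Shipping BV → Vantage Logistics SA (R3): 67% × 28% × 42% = 7.8792% of Quarry Media Ltd.
Aggregating (R1): 4.9197% + 7.8792% = 12.7989%.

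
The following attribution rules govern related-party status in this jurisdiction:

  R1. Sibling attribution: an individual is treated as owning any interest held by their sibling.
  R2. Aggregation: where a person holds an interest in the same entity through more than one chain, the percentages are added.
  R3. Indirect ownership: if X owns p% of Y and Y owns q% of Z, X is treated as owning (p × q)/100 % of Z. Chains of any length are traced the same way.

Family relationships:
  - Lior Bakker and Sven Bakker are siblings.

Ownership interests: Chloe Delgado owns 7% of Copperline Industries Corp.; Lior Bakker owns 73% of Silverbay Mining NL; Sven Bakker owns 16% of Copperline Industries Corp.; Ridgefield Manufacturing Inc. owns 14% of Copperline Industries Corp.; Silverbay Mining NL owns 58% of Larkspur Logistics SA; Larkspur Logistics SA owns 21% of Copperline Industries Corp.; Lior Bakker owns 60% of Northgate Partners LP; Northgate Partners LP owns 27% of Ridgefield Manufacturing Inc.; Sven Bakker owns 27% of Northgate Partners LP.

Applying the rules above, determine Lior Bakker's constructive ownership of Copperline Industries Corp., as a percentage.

By sibling attribution (R1), Lior Bakker is treated as also owning Sven Bakker's interest in Northgate Partners LP, giving 60% + 27% = 87%.
By sibling attribution (R1), Lior Bakker is treated as owning Sven Bakker's 16% interest in Copperline Industries Corp.
Chain via Silverbay Mining NL → Larkspur Logistics SA (R3): 73% × 58% × 21% = 8.8914% of Copperline Industries Corp.
Chain via Northgate Partners LP → Ridgefield Manufacturing Inc. (R3): 87% × 27% × 14% = 3.2886% of Copperline Industries Corp.
Direct interest in Copperline Industries Corp: 16%.
Aggregating (R2): 8.8914% + 3.2886% + 16% = 28.18%.

28.18%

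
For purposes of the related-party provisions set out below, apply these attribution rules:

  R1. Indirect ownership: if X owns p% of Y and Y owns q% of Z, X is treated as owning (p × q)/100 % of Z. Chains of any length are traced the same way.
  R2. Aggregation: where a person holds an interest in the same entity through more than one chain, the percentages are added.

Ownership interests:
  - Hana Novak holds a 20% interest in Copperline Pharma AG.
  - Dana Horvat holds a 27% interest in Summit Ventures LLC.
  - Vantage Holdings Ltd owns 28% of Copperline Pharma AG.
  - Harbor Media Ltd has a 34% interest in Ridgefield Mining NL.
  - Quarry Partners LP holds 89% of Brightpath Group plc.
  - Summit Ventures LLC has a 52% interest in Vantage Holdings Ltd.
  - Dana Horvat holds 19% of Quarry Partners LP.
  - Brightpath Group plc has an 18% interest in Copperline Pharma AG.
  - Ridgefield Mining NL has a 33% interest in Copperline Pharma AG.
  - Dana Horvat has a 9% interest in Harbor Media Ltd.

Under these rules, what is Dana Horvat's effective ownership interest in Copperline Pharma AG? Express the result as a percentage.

7.9848%

Chain via Summit Ventures LLC → Vantage Holdings Ltd (R1): 27% × 52% × 28% = 3.9312% of Copperline Pharma AG.
Chain via Harbor Media Ltd → Ridgefield Mining NL (R1): 9% × 34% × 33% = 1.0098% of Copperline Pharma AG.
Chain via Quarry Partners LP → Brightpath Group plc (R1): 19% × 89% × 18% = 3.0438% of Copperline Pharma AG.
Aggregating (R2): 3.9312% + 1.0098% + 3.0438% = 7.9848%.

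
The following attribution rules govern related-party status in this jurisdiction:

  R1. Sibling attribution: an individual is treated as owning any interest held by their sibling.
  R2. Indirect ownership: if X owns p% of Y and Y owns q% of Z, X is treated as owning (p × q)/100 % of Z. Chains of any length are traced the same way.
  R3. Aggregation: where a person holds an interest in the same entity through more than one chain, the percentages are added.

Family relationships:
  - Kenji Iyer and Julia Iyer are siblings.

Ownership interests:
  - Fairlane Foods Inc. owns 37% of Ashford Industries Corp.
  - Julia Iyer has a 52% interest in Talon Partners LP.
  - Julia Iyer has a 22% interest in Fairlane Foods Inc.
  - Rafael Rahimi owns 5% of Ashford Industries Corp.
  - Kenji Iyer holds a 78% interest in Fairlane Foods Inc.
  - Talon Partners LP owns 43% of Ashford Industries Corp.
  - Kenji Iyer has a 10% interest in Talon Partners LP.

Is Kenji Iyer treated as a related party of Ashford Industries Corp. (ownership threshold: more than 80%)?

By sibling attribution (R1), Kenji Iyer is treated as also owning Julia Iyer's interest in Talon Partners LP, giving 10% + 52% = 62%.
By sibling attribution (R1), Kenji Iyer is treated as also owning Julia Iyer's interest in Fairlane Foods Inc, giving 78% + 22% = 100%.
Chain via Talon Partners LP (R2): 62% × 43% = 26.66% of Ashford Industries Corp.
Chain via Fairlane Foods Inc. (R2): 100% × 37% = 37% of Ashford Industries Corp.
Aggregating (R3): 26.66% + 37% = 63.66%.
63.66% does not exceed the 80% threshold, so Kenji is not a related party to Ashford Industries Corp.

No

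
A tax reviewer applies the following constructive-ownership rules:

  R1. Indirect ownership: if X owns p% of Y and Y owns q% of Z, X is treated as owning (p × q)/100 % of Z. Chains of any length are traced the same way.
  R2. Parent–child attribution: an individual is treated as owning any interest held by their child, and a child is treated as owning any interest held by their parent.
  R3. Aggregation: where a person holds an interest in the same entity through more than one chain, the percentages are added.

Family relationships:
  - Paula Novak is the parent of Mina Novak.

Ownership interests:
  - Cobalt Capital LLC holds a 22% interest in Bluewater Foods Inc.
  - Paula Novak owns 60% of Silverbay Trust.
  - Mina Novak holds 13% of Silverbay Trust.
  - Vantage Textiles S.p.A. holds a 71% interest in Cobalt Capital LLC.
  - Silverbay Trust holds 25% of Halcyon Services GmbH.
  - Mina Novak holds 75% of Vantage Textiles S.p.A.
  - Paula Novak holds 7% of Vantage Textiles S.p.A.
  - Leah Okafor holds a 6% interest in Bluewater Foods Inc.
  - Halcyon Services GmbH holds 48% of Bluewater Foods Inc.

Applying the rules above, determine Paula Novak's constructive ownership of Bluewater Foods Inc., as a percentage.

21.5684%

By parent–child attribution (R2), Paula Novak is treated as also owning Mina Novak's interest in Silverbay Trust, giving 60% + 13% = 73%.
By parent–child attribution (R2), Paula Novak is treated as also owning Mina Novak's interest in Vantage Textiles S.p.A, giving 7% + 75% = 82%.
Chain via Silverbay Trust → Halcyon Services GmbH (R1): 73% × 25% × 48% = 8.76% of Bluewater Foods Inc.
Chain via Vantage Textiles S.p.A. → Cobalt Capital LLC (R1): 82% × 71% × 22% = 12.8084% of Bluewater Foods Inc.
Aggregating (R3): 8.76% + 12.8084% = 21.5684%.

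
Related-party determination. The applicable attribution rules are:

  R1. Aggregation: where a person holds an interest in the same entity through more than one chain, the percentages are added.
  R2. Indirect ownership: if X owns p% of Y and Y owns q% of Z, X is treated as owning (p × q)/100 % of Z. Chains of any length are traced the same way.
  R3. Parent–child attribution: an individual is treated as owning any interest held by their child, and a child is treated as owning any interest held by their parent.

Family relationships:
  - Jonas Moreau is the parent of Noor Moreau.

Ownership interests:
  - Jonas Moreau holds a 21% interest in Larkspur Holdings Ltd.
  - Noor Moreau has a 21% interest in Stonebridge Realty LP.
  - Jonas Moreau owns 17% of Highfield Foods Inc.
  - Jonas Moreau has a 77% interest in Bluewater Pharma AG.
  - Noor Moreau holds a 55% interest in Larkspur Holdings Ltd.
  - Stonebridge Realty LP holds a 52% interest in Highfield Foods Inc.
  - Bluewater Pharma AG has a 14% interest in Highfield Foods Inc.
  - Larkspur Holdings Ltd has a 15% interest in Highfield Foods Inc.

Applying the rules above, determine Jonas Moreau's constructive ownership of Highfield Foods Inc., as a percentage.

50.1%

By parent–child attribution (R3), Jonas Moreau is treated as also owning Noor Moreau's interest in Larkspur Holdings Ltd, giving 21% + 55% = 76%.
By parent–child attribution (R3), Jonas Moreau is treated as owning Noor Moreau's 21% interest in Stonebridge Realty LP.
Chain via Bluewater Pharma AG (R2): 77% × 14% = 10.78% of Highfield Foods Inc.
Chain via Larkspur Holdings Ltd (R2): 76% × 15% = 11.4% of Highfield Foods Inc.
Direct interest in Highfield Foods Inc: 17%.
Chain via Stonebridge Realty LP (R2): 21% × 52% = 10.92% of Highfield Foods Inc.
Aggregating (R1): 10.78% + 11.4% + 17% + 10.92% = 50.1%.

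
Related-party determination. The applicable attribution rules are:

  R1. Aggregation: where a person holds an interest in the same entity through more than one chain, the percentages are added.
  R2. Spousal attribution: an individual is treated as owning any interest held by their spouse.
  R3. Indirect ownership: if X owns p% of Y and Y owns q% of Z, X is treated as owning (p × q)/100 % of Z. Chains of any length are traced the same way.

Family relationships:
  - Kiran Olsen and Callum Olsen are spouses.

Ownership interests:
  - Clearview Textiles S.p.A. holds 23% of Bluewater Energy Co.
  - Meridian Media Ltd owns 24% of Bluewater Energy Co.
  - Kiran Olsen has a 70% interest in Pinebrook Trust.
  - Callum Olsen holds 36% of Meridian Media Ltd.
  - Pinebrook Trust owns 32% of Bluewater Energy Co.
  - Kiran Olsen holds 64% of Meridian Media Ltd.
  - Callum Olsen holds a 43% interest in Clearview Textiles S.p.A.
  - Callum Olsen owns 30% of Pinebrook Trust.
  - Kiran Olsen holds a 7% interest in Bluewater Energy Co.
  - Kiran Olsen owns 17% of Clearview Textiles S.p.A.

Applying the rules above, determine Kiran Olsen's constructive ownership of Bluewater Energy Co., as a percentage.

By spousal attribution (R2), Kiran Olsen is treated as also owning Callum Olsen's interest in Pinebrook Trust, giving 70% + 30% = 100%.
By spousal attribution (R2), Kiran Olsen is treated as also owning Callum Olsen's interest in Meridian Media Ltd, giving 64% + 36% = 100%.
By spousal attribution (R2), Kiran Olsen is treated as also owning Callum Olsen's interest in Clearview Textiles S.p.A, giving 17% + 43% = 60%.
Chain via Pinebrook Trust (R3): 100% × 32% = 32% of Bluewater Energy Co.
Chain via Meridian Media Ltd (R3): 100% × 24% = 24% of Bluewater Energy Co.
Chain via Clearview Textiles S.p.A. (R3): 60% × 23% = 13.8% of Bluewater Energy Co.
Direct interest in Bluewater Energy Co: 7%.
Aggregating (R1): 32% + 24% + 13.8% + 7% = 76.8%.

76.8%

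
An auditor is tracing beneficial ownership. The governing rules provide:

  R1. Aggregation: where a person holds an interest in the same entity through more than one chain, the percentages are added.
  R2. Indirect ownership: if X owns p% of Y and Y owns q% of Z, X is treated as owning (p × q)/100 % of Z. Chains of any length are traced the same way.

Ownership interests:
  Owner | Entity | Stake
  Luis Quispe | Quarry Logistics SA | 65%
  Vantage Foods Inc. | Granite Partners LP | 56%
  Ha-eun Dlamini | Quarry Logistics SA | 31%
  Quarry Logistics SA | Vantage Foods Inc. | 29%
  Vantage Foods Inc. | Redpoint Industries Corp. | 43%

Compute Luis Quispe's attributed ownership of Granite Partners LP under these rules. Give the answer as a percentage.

Chain via Quarry Logistics SA → Vantage Foods Inc. (R2): 65% × 29% × 56% = 10.556% of Granite Partners LP.

10.556%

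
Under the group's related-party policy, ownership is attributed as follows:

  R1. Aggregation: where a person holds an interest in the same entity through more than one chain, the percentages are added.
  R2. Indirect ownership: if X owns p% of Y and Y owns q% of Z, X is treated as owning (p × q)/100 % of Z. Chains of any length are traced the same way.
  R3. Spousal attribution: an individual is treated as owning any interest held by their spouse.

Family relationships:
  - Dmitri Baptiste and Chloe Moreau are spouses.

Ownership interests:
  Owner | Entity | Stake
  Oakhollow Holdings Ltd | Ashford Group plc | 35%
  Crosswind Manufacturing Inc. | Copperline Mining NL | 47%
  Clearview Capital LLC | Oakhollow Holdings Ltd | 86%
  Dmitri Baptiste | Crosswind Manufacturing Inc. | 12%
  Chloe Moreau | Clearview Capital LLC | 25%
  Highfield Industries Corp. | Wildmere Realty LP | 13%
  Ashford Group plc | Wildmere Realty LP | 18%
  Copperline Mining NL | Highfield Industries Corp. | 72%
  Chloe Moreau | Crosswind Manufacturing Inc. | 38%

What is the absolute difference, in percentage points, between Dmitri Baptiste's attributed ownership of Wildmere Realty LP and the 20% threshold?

By spousal attribution (R3), Dmitri Baptiste is treated as also owning Chloe Moreau's interest in Crosswind Manufacturing Inc, giving 12% + 38% = 50%.
By spousal attribution (R3), Dmitri Baptiste is treated as owning Chloe Moreau's 25% interest in Clearview Capital LLC.
Chain via Crosswind Manufacturing Inc. → Copperline Mining NL → Highfield Industries Corp. (R2): 50% × 47% × 72% × 13% = 2.1996% of Wildmere Realty LP.
Chain via Clearview Capital LLC → Oakhollow Holdings Ltd → Ashford Group plc (R2): 25% × 86% × 35% × 18% = 1.3545% of Wildmere Realty LP.
Aggregating (R1): 2.1996% + 1.3545% = 3.5541%.
3.5541% falls short of the 20% threshold by 16.4459 percentage points.

16.4459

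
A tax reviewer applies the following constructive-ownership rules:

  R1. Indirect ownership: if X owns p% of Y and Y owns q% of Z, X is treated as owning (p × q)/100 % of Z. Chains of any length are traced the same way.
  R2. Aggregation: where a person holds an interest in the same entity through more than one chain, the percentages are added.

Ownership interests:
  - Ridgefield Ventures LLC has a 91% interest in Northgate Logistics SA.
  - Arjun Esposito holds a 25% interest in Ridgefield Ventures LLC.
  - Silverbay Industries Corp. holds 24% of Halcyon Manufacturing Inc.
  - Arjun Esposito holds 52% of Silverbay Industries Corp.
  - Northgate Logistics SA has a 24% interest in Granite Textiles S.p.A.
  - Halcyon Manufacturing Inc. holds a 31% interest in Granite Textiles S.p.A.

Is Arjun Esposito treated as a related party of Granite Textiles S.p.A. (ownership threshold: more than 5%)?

Yes

Chain via Ridgefield Ventures LLC → Northgate Logistics SA (R1): 25% × 91% × 24% = 5.46% of Granite Textiles S.p.A.
Chain via Silverbay Industries Corp. → Halcyon Manufacturing Inc. (R1): 52% × 24% × 31% = 3.8688% of Granite Textiles S.p.A.
Aggregating (R2): 5.46% + 3.8688% = 9.3288%.
9.3288% exceeds the 5% threshold, so Arjun is a related party to Granite Textiles S.p.A.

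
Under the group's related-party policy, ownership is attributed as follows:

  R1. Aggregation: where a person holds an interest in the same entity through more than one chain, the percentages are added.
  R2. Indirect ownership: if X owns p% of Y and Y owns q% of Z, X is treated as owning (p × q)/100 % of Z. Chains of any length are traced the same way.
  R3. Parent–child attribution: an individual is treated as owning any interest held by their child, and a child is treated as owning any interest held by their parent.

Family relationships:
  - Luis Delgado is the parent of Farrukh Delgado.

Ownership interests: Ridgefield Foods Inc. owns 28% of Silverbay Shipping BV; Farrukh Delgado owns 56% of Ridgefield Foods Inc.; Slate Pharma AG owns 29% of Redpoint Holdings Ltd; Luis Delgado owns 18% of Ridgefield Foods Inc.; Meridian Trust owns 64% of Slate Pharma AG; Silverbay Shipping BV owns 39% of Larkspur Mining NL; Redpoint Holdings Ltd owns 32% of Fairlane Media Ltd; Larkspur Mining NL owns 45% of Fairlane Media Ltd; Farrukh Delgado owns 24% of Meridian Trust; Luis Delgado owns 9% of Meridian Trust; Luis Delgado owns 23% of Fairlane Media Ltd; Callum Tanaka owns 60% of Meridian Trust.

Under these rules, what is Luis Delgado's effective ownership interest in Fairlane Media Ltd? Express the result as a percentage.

28.596296%

By parent–child attribution (R3), Luis Delgado is treated as also owning Farrukh Delgado's interest in Ridgefield Foods Inc, giving 18% + 56% = 74%.
By parent–child attribution (R3), Luis Delgado is treated as also owning Farrukh Delgado's interest in Meridian Trust, giving 9% + 24% = 33%.
Chain via Ridgefield Foods Inc. → Silverbay Shipping BV → Larkspur Mining NL (R2): 74% × 28% × 39% × 45% = 3.63636% of Fairlane Media Ltd.
Chain via Meridian Trust → Slate Pharma AG → Redpoint Holdings Ltd (R2): 33% × 64% × 29% × 32% = 1.959936% of Fairlane Media Ltd.
Direct interest in Fairlane Media Ltd: 23%.
Aggregating (R1): 3.63636% + 1.959936% + 23% = 28.596296%.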